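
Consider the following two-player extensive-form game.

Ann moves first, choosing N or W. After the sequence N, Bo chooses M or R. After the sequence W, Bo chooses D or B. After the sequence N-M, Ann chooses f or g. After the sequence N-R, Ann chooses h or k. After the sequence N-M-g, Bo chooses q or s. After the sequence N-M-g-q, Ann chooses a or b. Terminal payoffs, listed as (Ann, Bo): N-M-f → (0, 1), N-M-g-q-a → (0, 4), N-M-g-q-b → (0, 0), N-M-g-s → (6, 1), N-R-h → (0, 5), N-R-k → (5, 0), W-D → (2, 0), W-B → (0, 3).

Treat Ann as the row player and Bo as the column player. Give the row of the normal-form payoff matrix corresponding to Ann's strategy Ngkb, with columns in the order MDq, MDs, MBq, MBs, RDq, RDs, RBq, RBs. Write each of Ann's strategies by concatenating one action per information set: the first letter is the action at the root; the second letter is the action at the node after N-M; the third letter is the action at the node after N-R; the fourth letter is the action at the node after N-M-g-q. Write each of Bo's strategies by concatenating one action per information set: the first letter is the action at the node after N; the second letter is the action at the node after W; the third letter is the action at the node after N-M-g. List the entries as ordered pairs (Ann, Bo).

vs MDq: Ann plays N → Bo plays M at [N] → Ann plays g at [N-M] → Bo plays q at [N-M-g] → Ann plays b at [N-M-g-q] → (0, 0)
vs MDs: Ann plays N → Bo plays M at [N] → Ann plays g at [N-M] → Bo plays s at [N-M-g] → (6, 1)
vs MBq: Ann plays N → Bo plays M at [N] → Ann plays g at [N-M] → Bo plays q at [N-M-g] → Ann plays b at [N-M-g-q] → (0, 0)
vs MBs: Ann plays N → Bo plays M at [N] → Ann plays g at [N-M] → Bo plays s at [N-M-g] → (6, 1)
vs RDq: Ann plays N → Bo plays R at [N] → Ann plays k at [N-R] → (5, 0)
vs RDs: Ann plays N → Bo plays R at [N] → Ann plays k at [N-R] → (5, 0)
vs RBq: Ann plays N → Bo plays R at [N] → Ann plays k at [N-R] → (5, 0)
vs RBs: Ann plays N → Bo plays R at [N] → Ann plays k at [N-R] → (5, 0)

(0,0) (6,1) (0,0) (6,1) (5,0) (5,0) (5,0) (5,0)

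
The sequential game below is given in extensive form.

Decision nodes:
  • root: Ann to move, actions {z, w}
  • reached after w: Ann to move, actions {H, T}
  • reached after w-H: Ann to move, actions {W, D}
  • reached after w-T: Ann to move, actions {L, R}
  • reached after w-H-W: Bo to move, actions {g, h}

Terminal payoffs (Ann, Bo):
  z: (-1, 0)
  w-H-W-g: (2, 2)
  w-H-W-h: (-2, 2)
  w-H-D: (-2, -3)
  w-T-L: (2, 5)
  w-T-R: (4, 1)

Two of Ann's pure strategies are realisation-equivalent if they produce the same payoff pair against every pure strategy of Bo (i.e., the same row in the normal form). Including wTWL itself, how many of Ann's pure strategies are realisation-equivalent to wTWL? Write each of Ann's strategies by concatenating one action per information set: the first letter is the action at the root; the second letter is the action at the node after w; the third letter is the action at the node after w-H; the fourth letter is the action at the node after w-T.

Row for wTWL (columns g, h): (2,5) (2,5).
Under wTWL, Ann's choice at the node after w-H can never be reached regardless of what Bo does, so varying those choices leaves every outcome unchanged.
Holding the reachable choices fixed and varying the unreachable one freely already gives 2 equivalent strategies.
No other strategy reproduces this row, so those 2 are the full class: wTWL, wTDL.

2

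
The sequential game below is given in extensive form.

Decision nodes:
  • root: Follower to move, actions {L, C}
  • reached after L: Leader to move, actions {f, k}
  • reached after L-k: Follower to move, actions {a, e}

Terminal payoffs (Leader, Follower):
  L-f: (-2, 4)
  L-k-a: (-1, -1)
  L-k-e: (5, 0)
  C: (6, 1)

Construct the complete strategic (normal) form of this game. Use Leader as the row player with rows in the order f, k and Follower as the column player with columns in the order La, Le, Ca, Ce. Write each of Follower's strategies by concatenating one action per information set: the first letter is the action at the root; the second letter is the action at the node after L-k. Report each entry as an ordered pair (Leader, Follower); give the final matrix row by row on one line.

           La       Le       Ca       Ce
   f   (-2,4)   (-2,4)    (6,1)    (6,1)
   k  (-1,-1)    (5,0)    (6,1)    (6,1)

f: (-2,4) (-2,4) (6,1) (6,1) | k: (-1,-1) (5,0) (6,1) (6,1)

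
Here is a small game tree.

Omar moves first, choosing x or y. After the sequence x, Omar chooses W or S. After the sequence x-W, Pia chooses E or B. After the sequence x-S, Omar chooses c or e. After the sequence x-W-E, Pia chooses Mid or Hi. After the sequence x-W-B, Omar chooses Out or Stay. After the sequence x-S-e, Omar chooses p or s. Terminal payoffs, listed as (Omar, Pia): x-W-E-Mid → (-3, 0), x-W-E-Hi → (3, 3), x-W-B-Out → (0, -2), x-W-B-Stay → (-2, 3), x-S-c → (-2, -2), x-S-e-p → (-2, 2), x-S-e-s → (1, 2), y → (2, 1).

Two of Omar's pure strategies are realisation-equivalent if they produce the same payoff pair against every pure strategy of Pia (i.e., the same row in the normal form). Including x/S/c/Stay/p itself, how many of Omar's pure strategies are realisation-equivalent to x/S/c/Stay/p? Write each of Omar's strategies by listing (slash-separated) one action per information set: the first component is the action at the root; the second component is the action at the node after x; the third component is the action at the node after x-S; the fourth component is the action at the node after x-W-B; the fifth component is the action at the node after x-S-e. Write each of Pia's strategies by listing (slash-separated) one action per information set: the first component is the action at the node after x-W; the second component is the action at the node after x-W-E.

Row for x/S/c/Stay/p (columns E/Mid, E/Hi, B/Mid, B/Hi): (-2,-2) (-2,-2) (-2,-2) (-2,-2).
Under x/S/c/Stay/p, Omar's choice at the node after x-W-B and at the node after x-S-e can never be reached regardless of what Pia does, so varying those choices leaves every outcome unchanged.
Holding the reachable choices fixed and varying the unreachable ones freely already gives 2 × 2 = 4 equivalent strategies.
No other strategy reproduces this row, so those 4 are the full class: x/S/c/Out/p, x/S/c/Out/s, x/S/c/Stay/p, x/S/c/Stay/s.

4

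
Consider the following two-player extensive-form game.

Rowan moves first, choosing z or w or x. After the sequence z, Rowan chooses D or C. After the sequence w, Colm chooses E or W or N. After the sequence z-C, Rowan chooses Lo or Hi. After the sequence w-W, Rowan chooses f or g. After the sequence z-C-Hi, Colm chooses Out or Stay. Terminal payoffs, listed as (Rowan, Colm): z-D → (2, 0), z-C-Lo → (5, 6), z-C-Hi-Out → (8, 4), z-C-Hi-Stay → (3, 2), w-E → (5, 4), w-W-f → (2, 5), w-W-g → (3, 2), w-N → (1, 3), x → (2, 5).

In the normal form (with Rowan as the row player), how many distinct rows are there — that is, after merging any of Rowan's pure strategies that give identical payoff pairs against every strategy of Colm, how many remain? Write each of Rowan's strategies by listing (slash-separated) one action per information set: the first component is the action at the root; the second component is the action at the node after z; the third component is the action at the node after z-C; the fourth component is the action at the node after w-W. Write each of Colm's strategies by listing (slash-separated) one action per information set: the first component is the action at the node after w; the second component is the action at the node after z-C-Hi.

6

Rowan has 24 pure strategies: z/D/Lo/f, z/D/Lo/g, z/D/Hi/f, z/D/Hi/g, z/C/Lo/f, z/C/Lo/g, z/C/Hi/f, z/C/Hi/g, w/D/Lo/f, w/D/Lo/g, w/D/Hi/f, w/D/Hi/g, w/C/Lo/f, w/C/Lo/g, w/C/Hi/f, w/C/Hi/g, x/D/Lo/f, x/D/Lo/g, x/D/Hi/f, x/D/Hi/g, x/C/Lo/f, x/C/Lo/g, x/C/Hi/f, x/C/Hi/g. Columns: E/Out, E/Stay, W/Out, W/Stay, N/Out, N/Stay.
{z/D/Lo/f, z/D/Lo/g, z/D/Hi/f, z/D/Hi/g} → row (2,0) (2,0) (2,0) (2,0) (2,0) (2,0)
{z/C/Lo/f, z/C/Lo/g} → row (5,6) (5,6) (5,6) (5,6) (5,6) (5,6)
{z/C/Hi/f, z/C/Hi/g} → row (8,4) (3,2) (8,4) (3,2) (8,4) (3,2)
{w/D/Lo/f, w/D/Hi/f, w/C/Lo/f, w/C/Hi/f} → row (5,4) (5,4) (2,5) (2,5) (1,3) (1,3)
{w/D/Lo/g, w/D/Hi/g, w/C/Lo/g, w/C/Hi/g} → row (5,4) (5,4) (3,2) (3,2) (1,3) (1,3)
{x/D/Lo/f, x/D/Lo/g, x/D/Hi/f, x/D/Hi/g, x/C/Lo/f, x/C/Lo/g, x/C/Hi/f, x/C/Hi/g} → row (2,5) (2,5) (2,5) (2,5) (2,5) (2,5)
That's 6 distinct rows out of 24 strategies.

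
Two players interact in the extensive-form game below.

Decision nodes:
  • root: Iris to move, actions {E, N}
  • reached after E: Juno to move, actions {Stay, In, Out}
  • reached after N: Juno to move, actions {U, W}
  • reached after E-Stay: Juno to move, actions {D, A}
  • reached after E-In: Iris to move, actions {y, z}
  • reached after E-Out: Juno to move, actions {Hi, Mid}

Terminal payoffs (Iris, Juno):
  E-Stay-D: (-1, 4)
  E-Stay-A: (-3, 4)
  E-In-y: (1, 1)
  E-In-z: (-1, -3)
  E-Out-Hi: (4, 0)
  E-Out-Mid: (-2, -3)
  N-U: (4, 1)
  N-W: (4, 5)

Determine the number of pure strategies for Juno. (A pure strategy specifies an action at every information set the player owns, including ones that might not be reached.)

Juno owns the node after E with actions {Stay, In, Out} — three choices.
Juno owns the node after N with actions {U, W} — two choices.
Juno owns the node after E-Stay with actions {D, A} — two choices.
Juno owns the node after E-Out with actions {Hi, Mid} — two choices.
A pure strategy fixes one action at each information set independently, so the count is the product 3 × 2 × 2 × 2 = 24.

24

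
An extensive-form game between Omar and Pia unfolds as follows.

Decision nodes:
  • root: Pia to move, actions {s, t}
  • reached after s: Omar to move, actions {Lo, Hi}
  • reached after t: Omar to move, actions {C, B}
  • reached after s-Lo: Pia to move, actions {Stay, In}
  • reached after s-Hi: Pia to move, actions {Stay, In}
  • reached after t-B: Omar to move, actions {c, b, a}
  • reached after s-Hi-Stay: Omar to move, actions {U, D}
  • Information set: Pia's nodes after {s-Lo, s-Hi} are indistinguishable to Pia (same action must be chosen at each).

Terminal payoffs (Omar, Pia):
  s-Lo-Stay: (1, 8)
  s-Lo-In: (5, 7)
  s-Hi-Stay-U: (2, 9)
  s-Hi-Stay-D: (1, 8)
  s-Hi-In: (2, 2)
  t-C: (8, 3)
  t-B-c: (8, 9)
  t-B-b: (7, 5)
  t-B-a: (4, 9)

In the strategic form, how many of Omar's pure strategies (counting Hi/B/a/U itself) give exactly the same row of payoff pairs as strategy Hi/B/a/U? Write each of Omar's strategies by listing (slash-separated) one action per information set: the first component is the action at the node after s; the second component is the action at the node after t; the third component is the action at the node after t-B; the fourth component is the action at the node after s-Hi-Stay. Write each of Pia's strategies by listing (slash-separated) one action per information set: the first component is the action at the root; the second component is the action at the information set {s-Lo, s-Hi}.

Row for Hi/B/a/U (columns s/Stay, s/In, t/Stay, t/In): (2,9) (2,2) (4,9) (4,9).
Every one of Omar's information sets is on the play path for some reply by Pia when Omar follows Hi/B/a/U.
Changing the action at any of them therefore changes at least one column, so only Hi/B/a/U itself gives this row.

1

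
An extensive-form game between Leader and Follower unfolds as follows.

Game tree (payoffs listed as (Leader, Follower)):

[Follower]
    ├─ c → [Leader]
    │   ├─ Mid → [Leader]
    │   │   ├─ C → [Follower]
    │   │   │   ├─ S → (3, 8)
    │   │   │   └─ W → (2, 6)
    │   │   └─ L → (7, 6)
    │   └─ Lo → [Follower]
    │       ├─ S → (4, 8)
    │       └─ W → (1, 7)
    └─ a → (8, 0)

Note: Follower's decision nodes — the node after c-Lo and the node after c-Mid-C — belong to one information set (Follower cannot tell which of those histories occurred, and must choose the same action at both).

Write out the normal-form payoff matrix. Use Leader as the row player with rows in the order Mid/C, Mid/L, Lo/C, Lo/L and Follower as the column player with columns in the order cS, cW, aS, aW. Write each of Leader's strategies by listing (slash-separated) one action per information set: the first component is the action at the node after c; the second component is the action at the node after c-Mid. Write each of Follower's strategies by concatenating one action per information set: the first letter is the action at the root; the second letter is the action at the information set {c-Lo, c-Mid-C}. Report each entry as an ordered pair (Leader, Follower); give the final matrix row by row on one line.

            cS       cW       aS       aW
Mid/C    (3,8)    (2,6)    (8,0)    (8,0)
Mid/L    (7,6)    (7,6)    (8,0)    (8,0)
 Lo/C    (4,8)    (1,7)    (8,0)    (8,0)
 Lo/L    (4,8)    (1,7)    (8,0)    (8,0)

Mid/C: (3,8) (2,6) (8,0) (8,0) | Mid/L: (7,6) (7,6) (8,0) (8,0) | Lo/C: (4,8) (1,7) (8,0) (8,0) | Lo/L: (4,8) (1,7) (8,0) (8,0)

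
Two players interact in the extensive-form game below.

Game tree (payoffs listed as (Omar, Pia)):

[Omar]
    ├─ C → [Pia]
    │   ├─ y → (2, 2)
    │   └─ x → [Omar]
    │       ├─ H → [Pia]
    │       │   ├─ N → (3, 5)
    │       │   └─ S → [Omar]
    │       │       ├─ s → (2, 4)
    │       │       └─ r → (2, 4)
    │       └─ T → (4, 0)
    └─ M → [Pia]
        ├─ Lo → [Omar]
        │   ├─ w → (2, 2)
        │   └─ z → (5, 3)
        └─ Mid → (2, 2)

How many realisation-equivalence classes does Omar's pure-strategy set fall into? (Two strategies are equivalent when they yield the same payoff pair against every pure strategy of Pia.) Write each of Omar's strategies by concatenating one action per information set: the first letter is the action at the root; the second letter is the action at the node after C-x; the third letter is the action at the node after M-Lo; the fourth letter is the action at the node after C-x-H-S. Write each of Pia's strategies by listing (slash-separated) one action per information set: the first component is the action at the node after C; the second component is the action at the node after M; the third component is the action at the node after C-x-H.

Omar has 16 pure strategies: CHws, CHwr, CHzs, CHzr, CTws, CTwr, CTzs, CTzr, MHws, MHwr, MHzs, MHzr, MTws, MTwr, MTzs, MTzr. Columns: y/Lo/N, y/Lo/S, y/Mid/N, y/Mid/S, x/Lo/N, x/Lo/S, x/Mid/N, x/Mid/S.
{CHws, CHwr, CHzs, CHzr} → row (2,2) (2,2) (2,2) (2,2) (3,5) (2,4) (3,5) (2,4)
{CTws, CTwr, CTzs, CTzr} → row (2,2) (2,2) (2,2) (2,2) (4,0) (4,0) (4,0) (4,0)
{MHws, MHwr, MTws, MTwr} → row (2,2) (2,2) (2,2) (2,2) (2,2) (2,2) (2,2) (2,2)
{MHzs, MHzr, MTzs, MTzr} → row (5,3) (5,3) (2,2) (2,2) (5,3) (5,3) (2,2) (2,2)
That's 4 distinct rows out of 16 strategies.

4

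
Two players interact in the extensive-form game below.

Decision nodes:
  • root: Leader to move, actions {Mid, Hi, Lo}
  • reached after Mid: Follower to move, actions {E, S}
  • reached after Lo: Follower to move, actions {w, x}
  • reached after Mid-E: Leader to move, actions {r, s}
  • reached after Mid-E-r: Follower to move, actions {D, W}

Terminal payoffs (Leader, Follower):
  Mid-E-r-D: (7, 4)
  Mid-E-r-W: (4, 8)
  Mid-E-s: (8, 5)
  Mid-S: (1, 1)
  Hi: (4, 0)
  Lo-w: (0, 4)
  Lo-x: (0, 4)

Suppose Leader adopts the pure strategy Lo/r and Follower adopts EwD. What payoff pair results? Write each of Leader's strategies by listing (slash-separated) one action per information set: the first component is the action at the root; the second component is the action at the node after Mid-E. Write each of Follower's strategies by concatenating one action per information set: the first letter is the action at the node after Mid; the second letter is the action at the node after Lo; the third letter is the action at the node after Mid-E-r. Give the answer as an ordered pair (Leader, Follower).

Trace the play path from the root:
  Leader plays Lo
  Follower plays w at [Lo]
→ terminal payoff (0, 4).
(Leader's choice at the node after Mid-E is never reached on this path, so it doesn't affect the outcome.)

(0, 4)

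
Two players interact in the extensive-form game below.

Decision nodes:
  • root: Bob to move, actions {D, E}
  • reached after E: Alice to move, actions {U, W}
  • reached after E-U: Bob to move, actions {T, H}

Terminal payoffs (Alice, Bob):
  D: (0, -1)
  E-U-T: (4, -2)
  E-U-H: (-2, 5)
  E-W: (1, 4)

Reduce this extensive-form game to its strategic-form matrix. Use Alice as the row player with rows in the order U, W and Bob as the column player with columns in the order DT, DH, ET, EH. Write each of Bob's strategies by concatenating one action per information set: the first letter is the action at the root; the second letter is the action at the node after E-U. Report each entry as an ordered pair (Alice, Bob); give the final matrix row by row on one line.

Row U: DT→(0,-1), DH→(0,-1), ET→(4,-2), EH→(-2,5)
Row W: DT→(0,-1), DH→(0,-1), ET→(1,4), EH→(1,4)

U: (0,-1) (0,-1) (4,-2) (-2,5) | W: (0,-1) (0,-1) (1,4) (1,4)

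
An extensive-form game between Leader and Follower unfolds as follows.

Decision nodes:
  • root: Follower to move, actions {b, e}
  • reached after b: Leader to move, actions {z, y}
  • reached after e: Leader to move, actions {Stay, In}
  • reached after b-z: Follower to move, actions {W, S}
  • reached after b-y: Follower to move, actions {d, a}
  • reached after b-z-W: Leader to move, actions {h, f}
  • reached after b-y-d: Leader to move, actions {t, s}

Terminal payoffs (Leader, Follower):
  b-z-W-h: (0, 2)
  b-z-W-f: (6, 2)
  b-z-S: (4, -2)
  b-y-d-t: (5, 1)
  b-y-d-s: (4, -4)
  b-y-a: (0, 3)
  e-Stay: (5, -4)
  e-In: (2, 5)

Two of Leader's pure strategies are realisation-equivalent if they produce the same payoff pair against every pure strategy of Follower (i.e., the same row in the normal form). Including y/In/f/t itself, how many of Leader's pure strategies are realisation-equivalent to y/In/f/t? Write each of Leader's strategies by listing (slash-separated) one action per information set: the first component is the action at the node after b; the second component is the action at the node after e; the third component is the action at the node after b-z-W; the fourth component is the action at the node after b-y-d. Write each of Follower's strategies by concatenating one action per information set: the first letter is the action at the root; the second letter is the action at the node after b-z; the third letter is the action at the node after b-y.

2

Row for y/In/f/t (columns bWd, bWa, bSd, bSa, eWd, eWa, eSd, eSa): (5,1) (0,3) (5,1) (0,3) (2,5) (2,5) (2,5) (2,5).
Under y/In/f/t, Leader's choice at the node after b-z-W can never be reached regardless of what Follower does, so varying those choices leaves every outcome unchanged.
Holding the reachable choices fixed and varying the unreachable one freely already gives 2 equivalent strategies.
No other strategy reproduces this row, so those 2 are the full class: y/In/h/t, y/In/f/t.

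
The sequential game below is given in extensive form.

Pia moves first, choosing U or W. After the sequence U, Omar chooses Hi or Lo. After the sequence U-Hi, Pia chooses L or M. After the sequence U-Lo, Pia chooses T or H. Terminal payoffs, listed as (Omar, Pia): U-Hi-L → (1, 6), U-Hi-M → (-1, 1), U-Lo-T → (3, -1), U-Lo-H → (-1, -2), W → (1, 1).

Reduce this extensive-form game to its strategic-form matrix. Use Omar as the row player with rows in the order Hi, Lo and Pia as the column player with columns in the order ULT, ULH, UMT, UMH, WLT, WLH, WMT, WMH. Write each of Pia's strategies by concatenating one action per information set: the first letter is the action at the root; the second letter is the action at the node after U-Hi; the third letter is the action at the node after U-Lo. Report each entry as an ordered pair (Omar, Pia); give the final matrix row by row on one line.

Hi: (1,6) (1,6) (-1,1) (-1,1) (1,1) (1,1) (1,1) (1,1) | Lo: (3,-1) (-1,-2) (3,-1) (-1,-2) (1,1) (1,1) (1,1) (1,1)

          ULT      ULH      UMT      UMH      WLT      WLH      WMT      WMH
  Hi    (1,6)    (1,6)   (-1,1)   (-1,1)    (1,1)    (1,1)    (1,1)    (1,1)
  Lo   (3,-1)  (-1,-2)   (3,-1)  (-1,-2)    (1,1)    (1,1)    (1,1)    (1,1)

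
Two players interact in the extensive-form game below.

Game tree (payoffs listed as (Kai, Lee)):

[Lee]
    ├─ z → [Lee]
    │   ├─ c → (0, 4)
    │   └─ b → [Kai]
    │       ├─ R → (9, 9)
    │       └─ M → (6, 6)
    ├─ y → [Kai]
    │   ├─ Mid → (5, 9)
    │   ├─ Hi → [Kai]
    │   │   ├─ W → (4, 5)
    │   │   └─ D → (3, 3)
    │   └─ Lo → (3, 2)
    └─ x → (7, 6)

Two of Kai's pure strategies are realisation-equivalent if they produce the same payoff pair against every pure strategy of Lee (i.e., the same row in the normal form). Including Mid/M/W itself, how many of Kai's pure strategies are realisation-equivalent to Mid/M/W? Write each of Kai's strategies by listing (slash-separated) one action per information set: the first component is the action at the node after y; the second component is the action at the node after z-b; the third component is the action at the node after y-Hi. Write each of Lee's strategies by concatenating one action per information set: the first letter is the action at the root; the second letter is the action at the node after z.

2

Row for Mid/M/W (columns zc, zb, yc, yb, xc, xb): (0,4) (6,6) (5,9) (5,9) (7,6) (7,6).
Under Mid/M/W, Kai's choice at the node after y-Hi can never be reached regardless of what Lee does, so varying those choices leaves every outcome unchanged.
Holding the reachable choices fixed and varying the unreachable one freely already gives 2 equivalent strategies.
No other strategy reproduces this row, so those 2 are the full class: Mid/M/W, Mid/M/D.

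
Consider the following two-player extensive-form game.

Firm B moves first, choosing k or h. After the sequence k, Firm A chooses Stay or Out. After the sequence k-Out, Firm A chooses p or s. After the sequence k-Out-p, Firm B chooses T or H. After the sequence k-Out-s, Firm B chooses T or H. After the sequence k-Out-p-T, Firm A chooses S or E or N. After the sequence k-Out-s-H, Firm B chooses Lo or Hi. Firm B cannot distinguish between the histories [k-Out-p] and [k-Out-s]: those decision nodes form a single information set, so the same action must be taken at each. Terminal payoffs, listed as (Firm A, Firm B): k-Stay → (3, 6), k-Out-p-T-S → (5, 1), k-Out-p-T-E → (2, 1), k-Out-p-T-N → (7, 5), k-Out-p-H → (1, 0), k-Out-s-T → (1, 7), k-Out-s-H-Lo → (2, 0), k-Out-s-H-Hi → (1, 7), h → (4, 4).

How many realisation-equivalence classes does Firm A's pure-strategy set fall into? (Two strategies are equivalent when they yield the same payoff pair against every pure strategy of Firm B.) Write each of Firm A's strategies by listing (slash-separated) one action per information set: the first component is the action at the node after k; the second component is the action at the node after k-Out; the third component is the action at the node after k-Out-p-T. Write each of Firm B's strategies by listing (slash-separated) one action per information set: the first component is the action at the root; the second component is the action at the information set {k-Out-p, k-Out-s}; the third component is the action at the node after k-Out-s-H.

Firm A has 12 pure strategies: Stay/p/S, Stay/p/E, Stay/p/N, Stay/s/S, Stay/s/E, Stay/s/N, Out/p/S, Out/p/E, Out/p/N, Out/s/S, Out/s/E, Out/s/N. Columns: k/T/Lo, k/T/Hi, k/H/Lo, k/H/Hi, h/T/Lo, h/T/Hi, h/H/Lo, h/H/Hi.
{Stay/p/S, Stay/p/E, Stay/p/N, Stay/s/S, Stay/s/E, Stay/s/N} → row (3,6) (3,6) (3,6) (3,6) (4,4) (4,4) (4,4) (4,4)
{Out/p/S} → row (5,1) (5,1) (1,0) (1,0) (4,4) (4,4) (4,4) (4,4)
{Out/p/E} → row (2,1) (2,1) (1,0) (1,0) (4,4) (4,4) (4,4) (4,4)
{Out/p/N} → row (7,5) (7,5) (1,0) (1,0) (4,4) (4,4) (4,4) (4,4)
{Out/s/S, Out/s/E, Out/s/N} → row (1,7) (1,7) (2,0) (1,7) (4,4) (4,4) (4,4) (4,4)
That's 5 distinct rows out of 12 strategies.

5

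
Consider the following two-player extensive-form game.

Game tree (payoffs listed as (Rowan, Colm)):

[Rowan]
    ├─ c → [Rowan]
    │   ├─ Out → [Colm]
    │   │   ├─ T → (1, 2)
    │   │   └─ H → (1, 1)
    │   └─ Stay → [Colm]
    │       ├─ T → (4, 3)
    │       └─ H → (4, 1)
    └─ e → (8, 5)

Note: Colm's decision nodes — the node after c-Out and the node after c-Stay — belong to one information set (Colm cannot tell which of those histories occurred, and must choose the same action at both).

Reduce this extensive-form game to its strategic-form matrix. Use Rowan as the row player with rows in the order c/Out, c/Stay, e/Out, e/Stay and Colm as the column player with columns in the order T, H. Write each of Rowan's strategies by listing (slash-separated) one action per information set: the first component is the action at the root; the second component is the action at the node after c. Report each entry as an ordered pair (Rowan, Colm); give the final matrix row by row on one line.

c/Out: (1,2) (1,1) | c/Stay: (4,3) (4,1) | e/Out: (8,5) (8,5) | e/Stay: (8,5) (8,5)

Row c/Out: T→(1,2), H→(1,1)
Row c/Stay: T→(4,3), H→(4,1)
Row e/Out: T→(8,5), H→(8,5)
Row e/Stay: T→(8,5), H→(8,5)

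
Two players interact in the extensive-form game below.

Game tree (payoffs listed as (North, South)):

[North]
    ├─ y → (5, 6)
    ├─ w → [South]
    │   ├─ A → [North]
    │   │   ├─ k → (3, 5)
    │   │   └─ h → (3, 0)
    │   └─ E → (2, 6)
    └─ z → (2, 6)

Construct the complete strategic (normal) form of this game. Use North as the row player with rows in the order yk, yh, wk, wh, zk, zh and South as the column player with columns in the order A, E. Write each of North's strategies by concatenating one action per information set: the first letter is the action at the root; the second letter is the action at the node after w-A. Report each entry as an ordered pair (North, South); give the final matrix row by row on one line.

            A        E
  yk    (5,6)    (5,6)
  yh    (5,6)    (5,6)
  wk    (3,5)    (2,6)
  wh    (3,0)    (2,6)
  zk    (2,6)    (2,6)
  zh    (2,6)    (2,6)

yk: (5,6) (5,6) | yh: (5,6) (5,6) | wk: (3,5) (2,6) | wh: (3,0) (2,6) | zk: (2,6) (2,6) | zh: (2,6) (2,6)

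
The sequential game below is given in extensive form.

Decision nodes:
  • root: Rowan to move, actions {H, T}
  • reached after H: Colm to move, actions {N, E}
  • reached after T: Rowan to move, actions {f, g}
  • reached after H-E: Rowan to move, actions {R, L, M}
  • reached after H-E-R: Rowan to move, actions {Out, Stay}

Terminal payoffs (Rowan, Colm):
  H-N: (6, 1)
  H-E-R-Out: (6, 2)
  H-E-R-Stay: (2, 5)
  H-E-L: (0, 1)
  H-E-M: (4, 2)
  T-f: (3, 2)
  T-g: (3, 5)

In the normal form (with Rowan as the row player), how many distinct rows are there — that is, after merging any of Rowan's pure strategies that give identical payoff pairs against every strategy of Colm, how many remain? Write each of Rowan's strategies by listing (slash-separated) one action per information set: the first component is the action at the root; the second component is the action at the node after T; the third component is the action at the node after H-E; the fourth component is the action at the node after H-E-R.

6

Rowan has 24 pure strategies: H/f/R/Out, H/f/R/Stay, H/f/L/Out, H/f/L/Stay, H/f/M/Out, H/f/M/Stay, H/g/R/Out, H/g/R/Stay, H/g/L/Out, H/g/L/Stay, H/g/M/Out, H/g/M/Stay, T/f/R/Out, T/f/R/Stay, T/f/L/Out, T/f/L/Stay, T/f/M/Out, T/f/M/Stay, T/g/R/Out, T/g/R/Stay, T/g/L/Out, T/g/L/Stay, T/g/M/Out, T/g/M/Stay. Columns: N, E.
{H/f/R/Out, H/g/R/Out} → row (6,1) (6,2)
{H/f/R/Stay, H/g/R/Stay} → row (6,1) (2,5)
{H/f/L/Out, H/f/L/Stay, H/g/L/Out, H/g/L/Stay} → row (6,1) (0,1)
{H/f/M/Out, H/f/M/Stay, H/g/M/Out, H/g/M/Stay} → row (6,1) (4,2)
{T/f/R/Out, T/f/R/Stay, T/f/L/Out, T/f/L/Stay, T/f/M/Out, T/f/M/Stay} → row (3,2) (3,2)
{T/g/R/Out, T/g/R/Stay, T/g/L/Out, T/g/L/Stay, T/g/M/Out, T/g/M/Stay} → row (3,5) (3,5)
That's 6 distinct rows out of 24 strategies.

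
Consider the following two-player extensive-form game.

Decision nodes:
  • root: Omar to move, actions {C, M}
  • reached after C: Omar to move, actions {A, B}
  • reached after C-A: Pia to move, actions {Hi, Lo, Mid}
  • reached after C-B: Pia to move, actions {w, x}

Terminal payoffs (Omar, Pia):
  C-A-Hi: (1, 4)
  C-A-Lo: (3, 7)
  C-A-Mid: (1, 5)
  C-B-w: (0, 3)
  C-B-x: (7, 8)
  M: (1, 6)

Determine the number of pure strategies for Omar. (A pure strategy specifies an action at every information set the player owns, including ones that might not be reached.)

4

Omar owns the root with actions {C, M} — two choices.
Omar owns the node after C with actions {A, B} — two choices.
A pure strategy fixes one action at each information set independently, so the count is the product 2 × 2 = 4.
(For reference, Pia has 6 pure strategies, giving a 4×6 normal-form matrix.)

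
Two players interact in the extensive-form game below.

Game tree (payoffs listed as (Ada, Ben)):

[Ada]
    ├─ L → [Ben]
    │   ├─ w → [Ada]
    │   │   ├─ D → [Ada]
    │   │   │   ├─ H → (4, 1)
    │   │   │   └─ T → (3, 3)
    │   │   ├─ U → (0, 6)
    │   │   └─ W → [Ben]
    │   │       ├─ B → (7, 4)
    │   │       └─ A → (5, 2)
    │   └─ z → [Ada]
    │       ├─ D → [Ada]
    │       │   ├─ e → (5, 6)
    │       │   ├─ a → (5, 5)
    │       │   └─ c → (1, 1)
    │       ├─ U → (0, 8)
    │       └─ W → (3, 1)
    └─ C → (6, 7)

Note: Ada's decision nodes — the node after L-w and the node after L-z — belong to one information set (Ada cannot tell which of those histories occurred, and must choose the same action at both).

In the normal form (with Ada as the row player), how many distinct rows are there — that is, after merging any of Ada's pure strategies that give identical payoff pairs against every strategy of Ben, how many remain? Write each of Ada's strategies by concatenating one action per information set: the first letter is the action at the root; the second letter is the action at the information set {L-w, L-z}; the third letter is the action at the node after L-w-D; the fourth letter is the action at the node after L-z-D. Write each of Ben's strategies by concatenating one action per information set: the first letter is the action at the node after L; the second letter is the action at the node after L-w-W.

Ada has 36 pure strategies: LDHe, LDHa, LDHc, LDTe, LDTa, LDTc, LUHe, LUHa, LUHc, LUTe, LUTa, LUTc, LWHe, LWHa, LWHc, LWTe, LWTa, LWTc, CDHe, CDHa, CDHc, CDTe, CDTa, CDTc, CUHe, CUHa, CUHc, CUTe, CUTa, CUTc, CWHe, CWHa, CWHc, CWTe, CWTa, CWTc. Columns: wB, wA, zB, zA.
{LDHe} → row (4,1) (4,1) (5,6) (5,6)
{LDHa} → row (4,1) (4,1) (5,5) (5,5)
{LDHc} → row (4,1) (4,1) (1,1) (1,1)
{LDTe} → row (3,3) (3,3) (5,6) (5,6)
{LDTa} → row (3,3) (3,3) (5,5) (5,5)
{LDTc} → row (3,3) (3,3) (1,1) (1,1)
{LUHe, LUHa, LUHc, LUTe, LUTa, LUTc} → row (0,6) (0,6) (0,8) (0,8)
{LWHe, LWHa, LWHc, LWTe, LWTa, LWTc} → row (7,4) (5,2) (3,1) (3,1)
{CDHe, CDHa, CDHc, CDTe, CDTa, CDTc, CUHe, CUHa, CUHc, CUTe, CUTa, CUTc, CWHe, CWHa, CWHc, CWTe, CWTa, CWTc} → row (6,7) (6,7) (6,7) (6,7)
That's 9 distinct rows out of 36 strategies.

9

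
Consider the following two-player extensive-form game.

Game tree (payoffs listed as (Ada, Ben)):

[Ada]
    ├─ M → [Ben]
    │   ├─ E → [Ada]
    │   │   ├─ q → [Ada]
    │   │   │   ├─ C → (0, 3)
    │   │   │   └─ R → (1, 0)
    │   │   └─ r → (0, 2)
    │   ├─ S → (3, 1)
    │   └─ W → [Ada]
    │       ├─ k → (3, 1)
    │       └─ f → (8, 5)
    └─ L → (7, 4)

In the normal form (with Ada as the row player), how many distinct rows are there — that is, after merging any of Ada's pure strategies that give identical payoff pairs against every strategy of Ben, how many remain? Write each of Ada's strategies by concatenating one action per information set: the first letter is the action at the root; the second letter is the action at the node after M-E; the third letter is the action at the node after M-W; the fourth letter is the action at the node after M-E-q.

Ada has 16 pure strategies: MqkC, MqkR, MqfC, MqfR, MrkC, MrkR, MrfC, MrfR, LqkC, LqkR, LqfC, LqfR, LrkC, LrkR, LrfC, LrfR. Columns: E, S, W.
{MqkC} → row (0,3) (3,1) (3,1)
{MqkR} → row (1,0) (3,1) (3,1)
{MqfC} → row (0,3) (3,1) (8,5)
{MqfR} → row (1,0) (3,1) (8,5)
{MrkC, MrkR} → row (0,2) (3,1) (3,1)
{MrfC, MrfR} → row (0,2) (3,1) (8,5)
{LqkC, LqkR, LqfC, LqfR, LrkC, LrkR, LrfC, LrfR} → row (7,4) (7,4) (7,4)
That's 7 distinct rows out of 16 strategies.

7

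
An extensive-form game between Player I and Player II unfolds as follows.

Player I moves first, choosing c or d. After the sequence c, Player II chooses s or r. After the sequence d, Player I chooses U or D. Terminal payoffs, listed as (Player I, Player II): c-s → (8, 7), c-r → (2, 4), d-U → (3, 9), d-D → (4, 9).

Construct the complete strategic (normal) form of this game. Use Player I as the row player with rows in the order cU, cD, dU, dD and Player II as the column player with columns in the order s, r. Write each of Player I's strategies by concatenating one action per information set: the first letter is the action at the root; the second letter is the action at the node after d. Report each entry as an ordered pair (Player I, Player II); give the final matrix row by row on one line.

cU: (8,7) (2,4) | cD: (8,7) (2,4) | dU: (3,9) (3,9) | dD: (4,9) (4,9)

            s        r
  cU    (8,7)    (2,4)
  cD    (8,7)    (2,4)
  dU    (3,9)    (3,9)
  dD    (4,9)    (4,9)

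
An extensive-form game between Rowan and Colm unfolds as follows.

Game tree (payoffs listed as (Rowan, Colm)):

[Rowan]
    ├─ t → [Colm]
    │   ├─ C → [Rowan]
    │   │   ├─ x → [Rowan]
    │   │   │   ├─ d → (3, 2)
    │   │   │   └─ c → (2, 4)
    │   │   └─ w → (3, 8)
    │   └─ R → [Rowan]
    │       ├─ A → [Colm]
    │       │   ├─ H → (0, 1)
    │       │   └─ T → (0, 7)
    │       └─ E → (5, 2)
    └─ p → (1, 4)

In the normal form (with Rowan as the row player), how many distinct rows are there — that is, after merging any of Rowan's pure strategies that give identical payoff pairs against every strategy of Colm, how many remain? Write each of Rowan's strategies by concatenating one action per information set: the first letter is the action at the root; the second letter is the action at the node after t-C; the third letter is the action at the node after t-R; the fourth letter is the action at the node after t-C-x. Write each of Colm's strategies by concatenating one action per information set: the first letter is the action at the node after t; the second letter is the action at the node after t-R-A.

7

Rowan has 16 pure strategies: txAd, txAc, txEd, txEc, twAd, twAc, twEd, twEc, pxAd, pxAc, pxEd, pxEc, pwAd, pwAc, pwEd, pwEc. Columns: CH, CT, RH, RT.
{txAd} → row (3,2) (3,2) (0,1) (0,7)
{txAc} → row (2,4) (2,4) (0,1) (0,7)
{txEd} → row (3,2) (3,2) (5,2) (5,2)
{txEc} → row (2,4) (2,4) (5,2) (5,2)
{twAd, twAc} → row (3,8) (3,8) (0,1) (0,7)
{twEd, twEc} → row (3,8) (3,8) (5,2) (5,2)
{pxAd, pxAc, pxEd, pxEc, pwAd, pwAc, pwEd, pwEc} → row (1,4) (1,4) (1,4) (1,4)
That's 7 distinct rows out of 16 strategies.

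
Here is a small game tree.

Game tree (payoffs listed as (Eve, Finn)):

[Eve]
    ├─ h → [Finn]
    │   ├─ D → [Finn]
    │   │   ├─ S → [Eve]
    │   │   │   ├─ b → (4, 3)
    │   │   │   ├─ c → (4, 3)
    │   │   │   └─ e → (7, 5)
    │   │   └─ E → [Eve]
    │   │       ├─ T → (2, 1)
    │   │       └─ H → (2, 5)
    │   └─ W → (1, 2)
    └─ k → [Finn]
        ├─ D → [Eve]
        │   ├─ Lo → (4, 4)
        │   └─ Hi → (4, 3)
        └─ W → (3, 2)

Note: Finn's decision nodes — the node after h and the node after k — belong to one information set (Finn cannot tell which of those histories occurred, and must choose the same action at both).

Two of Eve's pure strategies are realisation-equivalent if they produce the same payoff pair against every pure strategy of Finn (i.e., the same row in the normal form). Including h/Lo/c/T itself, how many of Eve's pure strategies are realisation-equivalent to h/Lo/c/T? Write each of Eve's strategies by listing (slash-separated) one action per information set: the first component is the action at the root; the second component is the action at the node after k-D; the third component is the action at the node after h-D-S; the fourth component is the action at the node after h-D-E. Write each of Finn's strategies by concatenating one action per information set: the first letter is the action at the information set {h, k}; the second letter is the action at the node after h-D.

Row for h/Lo/c/T (columns DS, DE, WS, WE): (4,3) (2,1) (1,2) (1,2).
Under h/Lo/c/T, Eve's choice at the node after k-D can never be reached regardless of what Finn does, so varying those choices leaves every outcome unchanged.
Holding the reachable choices fixed and varying the unreachable one freely already gives 2 equivalent strategies.
Checking the remaining rows, h/Lo/b/T, h/Hi/b/T also happen to give the same payoffs in every column, bringing the total to 4: h/Lo/b/T, h/Lo/c/T, h/Hi/b/T, h/Hi/c/T.

4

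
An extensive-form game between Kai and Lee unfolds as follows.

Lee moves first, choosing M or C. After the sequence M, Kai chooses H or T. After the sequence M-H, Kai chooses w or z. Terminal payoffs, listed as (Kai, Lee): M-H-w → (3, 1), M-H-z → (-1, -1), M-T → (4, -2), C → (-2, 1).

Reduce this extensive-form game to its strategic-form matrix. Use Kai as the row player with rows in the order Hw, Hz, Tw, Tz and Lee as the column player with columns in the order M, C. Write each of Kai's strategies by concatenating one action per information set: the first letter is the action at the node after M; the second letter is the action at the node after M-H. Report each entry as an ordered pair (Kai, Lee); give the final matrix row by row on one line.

Row Hw: M→(3,1), C→(-2,1)
Row Hz: M→(-1,-1), C→(-2,1)
Row Tw: M→(4,-2), C→(-2,1)
Row Tz: M→(4,-2), C→(-2,1)

Hw: (3,1) (-2,1) | Hz: (-1,-1) (-2,1) | Tw: (4,-2) (-2,1) | Tz: (4,-2) (-2,1)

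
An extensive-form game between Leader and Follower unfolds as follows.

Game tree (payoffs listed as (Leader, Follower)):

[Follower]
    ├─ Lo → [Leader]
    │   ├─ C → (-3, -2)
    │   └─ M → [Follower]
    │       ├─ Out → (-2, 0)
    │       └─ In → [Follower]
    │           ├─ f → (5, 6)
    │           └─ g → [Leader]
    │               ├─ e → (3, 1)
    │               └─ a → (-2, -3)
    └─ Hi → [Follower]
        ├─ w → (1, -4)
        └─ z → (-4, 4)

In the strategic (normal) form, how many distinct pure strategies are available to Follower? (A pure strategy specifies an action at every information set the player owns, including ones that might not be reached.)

Follower owns the root with actions {Lo, Hi} — two choices.
Follower owns the node after Hi with actions {w, z} — two choices.
Follower owns the node after Lo-M with actions {Out, In} — two choices.
Follower owns the node after Lo-M-In with actions {f, g} — two choices.
A pure strategy fixes one action at each information set independently, so the count is the product 2 × 2 × 2 × 2 = 16.

16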